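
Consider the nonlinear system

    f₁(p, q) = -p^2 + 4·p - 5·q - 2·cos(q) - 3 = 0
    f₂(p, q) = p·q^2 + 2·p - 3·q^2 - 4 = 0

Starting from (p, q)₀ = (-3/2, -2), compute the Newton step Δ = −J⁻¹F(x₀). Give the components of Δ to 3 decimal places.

At (-3/2, -2): F = (-0.41771, -25.000).
Jacobian J = [[-2·p + 4, 2·sin(q) - 5], [q^2 + 2, 2·p·q - 6·q]].
At the point, J = [[7.000, -6.81859], [6.000, 18.000]] (det J = 166.91157).
Solving J·Δ = −F gives Δ = (1.066, 1.033).

(1.066, 1.033)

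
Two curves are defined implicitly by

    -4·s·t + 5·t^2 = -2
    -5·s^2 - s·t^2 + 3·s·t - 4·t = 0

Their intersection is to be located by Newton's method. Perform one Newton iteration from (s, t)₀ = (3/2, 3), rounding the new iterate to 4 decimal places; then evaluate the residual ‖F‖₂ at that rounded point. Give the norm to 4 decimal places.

10.7127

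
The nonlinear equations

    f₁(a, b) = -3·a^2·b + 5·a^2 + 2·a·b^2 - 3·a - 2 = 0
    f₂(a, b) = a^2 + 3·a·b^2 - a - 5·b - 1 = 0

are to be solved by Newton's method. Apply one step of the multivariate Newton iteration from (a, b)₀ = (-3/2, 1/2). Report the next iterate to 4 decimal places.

At (-3/2, 1/2): F = (9.6250, -0.8750).
Jacobian J = [[-6·a·b + 10·a + 2·b^2 - 3, -3·a^2 + 4·a·b], [2·a + 3·b^2 - 1, 6·a·b - 5]].
At the point, J = [[-13.0000, -9.7500], [-3.2500, -9.5000]] (det J = 91.8125).
Solving J·Δ = −F gives Δ = (1.0888, -0.4646).
Then the next iterate is (a, b)₁ = (-0.4112, 0.0354).

(-0.4112, 0.0354)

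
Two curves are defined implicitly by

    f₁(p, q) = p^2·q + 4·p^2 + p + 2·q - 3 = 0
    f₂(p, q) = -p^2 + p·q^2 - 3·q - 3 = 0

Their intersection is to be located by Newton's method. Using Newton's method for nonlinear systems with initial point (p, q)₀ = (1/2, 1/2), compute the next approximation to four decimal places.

(1.4404, -1.6321)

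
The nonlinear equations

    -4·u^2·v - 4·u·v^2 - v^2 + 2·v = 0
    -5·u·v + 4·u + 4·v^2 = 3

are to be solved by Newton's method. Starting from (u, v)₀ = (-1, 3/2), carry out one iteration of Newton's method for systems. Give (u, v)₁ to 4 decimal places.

(-0.9636, 0.9487)

At (-1, 3/2): F = (3.7500, 9.5000).
Jacobian J = [[-8·u·v - 4·v^2, -4·u^2 - 8·u·v - 2·v + 2], [-5·v + 4, -5·u + 8·v]].
At the point, J = [[3.0000, 7.0000], [-3.5000, 17.0000]] (det J = 75.5000).
Solving J·Δ = −F gives Δ = (0.0364, -0.5513).
Then the next iterate is (u, v)₁ = (-0.9636, 0.9487).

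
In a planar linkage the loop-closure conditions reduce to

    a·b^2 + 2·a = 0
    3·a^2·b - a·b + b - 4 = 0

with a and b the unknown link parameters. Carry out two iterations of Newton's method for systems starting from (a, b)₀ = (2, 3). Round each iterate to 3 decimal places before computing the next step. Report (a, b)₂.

(2.089, -0.314)

At (2, 3): F = (22.000, 29.000).
Jacobian J = [[b^2 + 2, 2·a·b], [6·a·b - b, 3·a^2 - a + 1]].
At the point, J = [[11.000, 12.000], [33.000, 11.000]] (det J = -275.000).
Solving J·Δ = −F gives Δ = (-0.385, -1.480).
Then the next iterate is (a, b)₁ = (1.615, 1.520).
Round to (1.615, 1.520) and repeat: F = (6.96130, 6.95871), J = [[4.31040, 4.90960], [13.20880, 7.20967]].
Δ = (0.474, -1.834), so (a, b)₂ = (2.089, -0.314).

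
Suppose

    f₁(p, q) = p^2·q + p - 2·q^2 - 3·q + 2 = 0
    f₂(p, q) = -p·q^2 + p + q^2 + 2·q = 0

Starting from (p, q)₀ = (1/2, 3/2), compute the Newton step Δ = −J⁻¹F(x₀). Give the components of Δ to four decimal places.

At (1/2, 3/2): F = (-6.1250, 4.6250).
Jacobian J = [[2·p·q + 1, p^2 - 4·q - 3], [-q^2 + 1, -2·p·q + 2·q + 2]].
At the point, J = [[2.5000, -8.7500], [-1.2500, 3.5000]] (det J = -2.1875).
Solving J·Δ = −F gives Δ = (8.7000, 1.7857).

(8.7000, 1.7857)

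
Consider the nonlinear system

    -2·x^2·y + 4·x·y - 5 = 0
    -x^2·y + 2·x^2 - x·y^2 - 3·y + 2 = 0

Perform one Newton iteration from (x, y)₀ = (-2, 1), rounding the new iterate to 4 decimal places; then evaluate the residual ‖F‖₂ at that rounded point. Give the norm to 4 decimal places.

At (-2, 1): F = (-21.0000, 5.0000).
Jacobian J = [[-4·x·y + 4·y, -2·x^2 + 4·x], [-2·x·y + 4·x - y^2, -x^2 - 2·x·y - 3]].
At the point, J = [[12.0000, -16.0000], [-5.0000, -3.0000]] (det J = -116.0000).
Solving J·Δ = −F gives Δ = (1.2328, -0.3879).
Then the next iterate is (x, y)₁ = (-0.7672, 0.6121).
Re-evaluating at (-0.7672, 0.6121): F = (-7.598972, 1.268056), so ‖F‖₂ = 7.7040.

7.7040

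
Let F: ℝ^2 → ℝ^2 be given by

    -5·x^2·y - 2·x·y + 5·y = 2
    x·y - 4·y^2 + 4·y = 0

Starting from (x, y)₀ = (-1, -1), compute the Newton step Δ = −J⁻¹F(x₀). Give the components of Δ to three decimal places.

(-0.349, 0.605)

At (-1, -1): F = (-4.000, -7.000).
Jacobian J = [[-10·x·y - 2·y, -5·x^2 - 2·x + 5], [y, x - 8·y + 4]].
At the point, J = [[-8.000, 2.000], [-1.000, 11.000]] (det J = -86.000).
Solving J·Δ = −F gives Δ = (-0.349, 0.605).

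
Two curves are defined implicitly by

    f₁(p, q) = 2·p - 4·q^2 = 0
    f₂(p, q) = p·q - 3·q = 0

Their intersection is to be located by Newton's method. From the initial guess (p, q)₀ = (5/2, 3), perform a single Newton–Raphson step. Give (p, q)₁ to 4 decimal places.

At (5/2, 3): F = (-31.0000, -1.5000).
Jacobian J = [[2, -8·q], [q, p - 3]].
At the point, J = [[2.0000, -24.0000], [3.0000, -0.5000]] (det J = 71.0000).
Solving J·Δ = −F gives Δ = (0.2887, -1.2676).
Then the next iterate is (p, q)₁ = (2.7887, 1.7324).

(2.7887, 1.7324)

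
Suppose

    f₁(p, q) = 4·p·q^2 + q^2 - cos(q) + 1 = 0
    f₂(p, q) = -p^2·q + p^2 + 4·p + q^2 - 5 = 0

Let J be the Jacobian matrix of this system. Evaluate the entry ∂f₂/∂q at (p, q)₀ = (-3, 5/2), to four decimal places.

-4.0000

∂f₂/∂q = -p^2 + 2·q.
At (-3, 5/2) this is -4.0000.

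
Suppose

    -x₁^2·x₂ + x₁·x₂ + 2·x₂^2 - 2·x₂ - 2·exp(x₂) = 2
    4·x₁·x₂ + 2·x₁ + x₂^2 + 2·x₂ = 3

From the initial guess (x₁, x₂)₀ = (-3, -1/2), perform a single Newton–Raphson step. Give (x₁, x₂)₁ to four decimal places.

(-0.0986, -0.8409)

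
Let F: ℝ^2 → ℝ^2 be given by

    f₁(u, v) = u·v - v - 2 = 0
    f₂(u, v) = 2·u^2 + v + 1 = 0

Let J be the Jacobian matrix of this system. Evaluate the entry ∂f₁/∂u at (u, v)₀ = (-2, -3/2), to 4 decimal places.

∂f₁/∂u = v.
At (-2, -3/2) this is -1.5000.

-1.5000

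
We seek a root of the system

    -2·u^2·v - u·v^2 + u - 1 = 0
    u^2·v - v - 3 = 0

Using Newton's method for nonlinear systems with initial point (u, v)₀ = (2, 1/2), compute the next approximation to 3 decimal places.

(4.488, -0.659)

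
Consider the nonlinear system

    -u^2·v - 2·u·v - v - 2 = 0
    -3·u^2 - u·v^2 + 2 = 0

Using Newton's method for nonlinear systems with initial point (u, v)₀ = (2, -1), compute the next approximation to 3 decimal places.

(1.140, -0.796)

At (2, -1): F = (7.000, -12.000).
Jacobian J = [[-2·u·v - 2·v, -u^2 - 2·u - 1], [-6·u - v^2, -2·u·v]].
At the point, J = [[6.000, -9.000], [-13.000, 4.000]] (det J = -93.000).
Solving J·Δ = −F gives Δ = (-0.860, 0.204).
Then the next iterate is (u, v)₁ = (1.140, -0.796).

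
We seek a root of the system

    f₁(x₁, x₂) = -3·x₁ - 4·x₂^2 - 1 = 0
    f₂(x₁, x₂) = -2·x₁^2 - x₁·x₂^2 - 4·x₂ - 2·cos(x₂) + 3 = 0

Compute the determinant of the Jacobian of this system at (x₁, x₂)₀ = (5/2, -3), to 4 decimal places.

423.8467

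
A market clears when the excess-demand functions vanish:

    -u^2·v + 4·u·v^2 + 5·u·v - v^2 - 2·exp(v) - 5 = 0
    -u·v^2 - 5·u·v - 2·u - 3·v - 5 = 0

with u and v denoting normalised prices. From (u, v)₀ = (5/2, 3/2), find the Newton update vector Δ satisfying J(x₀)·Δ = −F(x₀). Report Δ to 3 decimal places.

(-7.451, 2.116)

At (5/2, 3/2): F = (15.66162, -38.875).
Jacobian J = [[-2·u·v + 4·v^2 + 5·v, -u^2 + 8·u·v + 5·u - 2·v - 2·exp(v)], [-v^2 - 5·v - 2, -2·u·v - 5·u - 3]].
At the point, J = [[9.000, 24.28662], [-11.750, -23.000]] (det J = 78.36781).
Solving J·Δ = −F gives Δ = (-7.451, 2.116).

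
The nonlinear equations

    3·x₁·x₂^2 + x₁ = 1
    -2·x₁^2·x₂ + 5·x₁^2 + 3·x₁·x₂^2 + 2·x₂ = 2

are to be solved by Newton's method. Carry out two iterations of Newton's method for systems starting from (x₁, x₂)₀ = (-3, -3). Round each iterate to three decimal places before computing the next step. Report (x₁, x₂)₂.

(-1.127, -1.311)

At (-3, -3): F = (-85.000, 10.000).
Jacobian J = [[3·x₂^2 + 1, 6·x₁·x₂], [-4·x₁·x₂ + 10·x₁ + 3·x₂^2, -2·x₁^2 + 6·x₁·x₂ + 2]].
At the point, J = [[28.000, 54.000], [-39.000, 38.000]] (det J = 3170.000).
Solving J·Δ = −F gives Δ = (1.189, 0.957).
Then the next iterate is (x₁, x₂)₁ = (-1.811, -2.043).
Round to (-1.811, -2.043) and repeat: F = (-25.48752, 1.03702), J = [[13.52155, 22.19924], [-20.38794, 17.63980]].
Δ = (0.684, 0.732), so (x₁, x₂)₂ = (-1.127, -1.311).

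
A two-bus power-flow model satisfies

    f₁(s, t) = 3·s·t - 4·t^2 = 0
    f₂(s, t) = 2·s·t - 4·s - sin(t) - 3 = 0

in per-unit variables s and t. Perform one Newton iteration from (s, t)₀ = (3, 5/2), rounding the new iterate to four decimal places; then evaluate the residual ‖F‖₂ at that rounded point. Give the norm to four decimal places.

0.0409

At (3, 5/2): F = (-2.5000, -0.598472).
Jacobian J = [[3·t, 3·s - 8·t], [2·t - 4, 2·s - cos(t)]].
At the point, J = [[7.5000, -11.0000], [1.0000, 6.801144]] (det J = 62.008577).
Solving J·Δ = −F gives Δ = (0.3804, 0.0321).
Then the next iterate is (s, t)₁ = (3.3804, 2.5321).
Re-evaluating at (3.3804, 2.5321): F = (0.032411, 0.024970), so ‖F‖₂ = 0.0409.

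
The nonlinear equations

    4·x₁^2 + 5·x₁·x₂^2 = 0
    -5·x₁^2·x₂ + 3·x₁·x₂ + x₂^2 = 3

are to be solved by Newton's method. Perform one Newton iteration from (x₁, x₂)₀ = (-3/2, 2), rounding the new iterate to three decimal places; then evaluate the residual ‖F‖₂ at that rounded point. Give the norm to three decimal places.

11.374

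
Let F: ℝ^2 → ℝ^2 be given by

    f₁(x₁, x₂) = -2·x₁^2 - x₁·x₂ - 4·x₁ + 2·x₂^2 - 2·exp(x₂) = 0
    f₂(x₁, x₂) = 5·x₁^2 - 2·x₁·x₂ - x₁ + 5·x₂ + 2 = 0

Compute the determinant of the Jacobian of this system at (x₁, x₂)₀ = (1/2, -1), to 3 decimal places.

J = [[-4·x₁ - x₂ - 4, -x₁ + 4·x₂ - 2·exp(x₂)], [10·x₁ - 2·x₂ - 1, -2·x₁ + 5]].
At the point, J = [[-5.000, -5.23576], [6.000, 4.000]].
det J = 11.415.

11.415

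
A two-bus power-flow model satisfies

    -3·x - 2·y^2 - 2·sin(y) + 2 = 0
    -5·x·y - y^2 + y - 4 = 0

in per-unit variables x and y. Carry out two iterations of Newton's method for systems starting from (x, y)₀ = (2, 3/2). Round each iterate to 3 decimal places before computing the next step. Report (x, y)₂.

(0.829, -0.704)

At (2, 3/2): F = (-10.49499, -19.750).
Jacobian J = [[-3, -4·y - 2·cos(y)], [-5·y, -5·x - 2·y + 1]].
At the point, J = [[-3.000, -6.14147], [-7.500, -12.000]] (det J = -10.06106).
Solving J·Δ = −F gives Δ = (0.462, -1.934).
Then the next iterate is (x, y)₁ = (2.462, -0.434).
Round to (2.462, -0.434) and repeat: F = (-4.92171, 0.72018), J = [[-3.000, -0.07858], [2.170, -10.442]].
Δ = (-1.633, -0.270), so (x, y)₂ = (0.829, -0.704).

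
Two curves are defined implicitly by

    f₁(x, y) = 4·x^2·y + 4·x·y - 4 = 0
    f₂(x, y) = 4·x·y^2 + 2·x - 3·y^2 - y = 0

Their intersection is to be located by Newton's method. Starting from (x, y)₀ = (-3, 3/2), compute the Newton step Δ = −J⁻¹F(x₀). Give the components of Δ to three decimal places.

At (-3, 3/2): F = (32.000, -41.250).
Jacobian J = [[8·x·y + 4·y, 4·x^2 + 4·x], [4·y^2 + 2, 8·x·y - 6·y - 1]].
At the point, J = [[-30.000, 24.000], [11.000, -46.000]] (det J = 1116.000).
Solving J·Δ = −F gives Δ = (0.432, -0.793).

(0.432, -0.793)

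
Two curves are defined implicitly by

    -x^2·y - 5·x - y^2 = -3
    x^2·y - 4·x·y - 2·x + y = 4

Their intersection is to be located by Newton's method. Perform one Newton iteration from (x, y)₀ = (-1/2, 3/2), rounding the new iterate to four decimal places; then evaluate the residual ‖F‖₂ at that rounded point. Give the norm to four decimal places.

At (-1/2, 3/2): F = (2.8750, 1.8750).
Jacobian J = [[-2·x·y - 5, -x^2 - 2·y], [2·x·y - 4·y - 2, x^2 - 4·x + 1]].
At the point, J = [[-3.5000, -3.2500], [-9.5000, 3.2500]] (det J = -42.2500).
Solving J·Δ = −F gives Δ = (0.3654, 0.4911).
Then the next iterate is (x, y)₁ = (-0.1346, 1.9911).
Re-evaluating at (-0.1346, 1.9911): F = (-0.327552, -0.631619), so ‖F‖₂ = 0.7115.

0.7115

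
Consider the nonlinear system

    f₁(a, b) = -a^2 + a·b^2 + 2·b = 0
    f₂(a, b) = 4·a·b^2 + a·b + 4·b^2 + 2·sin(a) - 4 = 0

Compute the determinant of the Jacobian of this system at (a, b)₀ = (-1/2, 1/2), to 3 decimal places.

-3.008

J = [[-2·a + b^2, 2·a·b + 2], [4·b^2 + b + 2·cos(a), 8·a·b + a + 8·b]].
At the point, J = [[1.250, 1.500], [3.25517, 1.500]].
det J = -3.008.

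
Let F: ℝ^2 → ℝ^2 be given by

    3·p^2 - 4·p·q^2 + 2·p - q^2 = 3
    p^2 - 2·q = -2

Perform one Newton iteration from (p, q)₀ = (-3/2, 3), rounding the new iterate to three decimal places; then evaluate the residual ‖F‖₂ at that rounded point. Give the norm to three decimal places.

12.563

At (-3/2, 3): F = (45.750, -1.750).
Jacobian J = [[6·p - 4·q^2 + 2, -8·p·q - 2·q], [2·p, -2]].
At the point, J = [[-43.000, 30.000], [-3.000, -2.000]] (det J = 176.000).
Solving J·Δ = −F gives Δ = (0.222, -1.207).
Then the next iterate is (p, q)₁ = (-1.278, 1.793).
Re-evaluating at (-1.278, 1.793): F = (12.56331, 0.04728), so ‖F‖₂ = 12.563.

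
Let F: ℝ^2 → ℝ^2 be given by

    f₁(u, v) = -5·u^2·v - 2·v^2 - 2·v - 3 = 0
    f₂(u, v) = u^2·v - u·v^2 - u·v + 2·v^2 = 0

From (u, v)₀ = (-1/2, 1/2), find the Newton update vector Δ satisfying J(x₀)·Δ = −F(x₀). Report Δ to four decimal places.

At (-1/2, 1/2): F = (-5.1250, 1.0000).
Jacobian J = [[-10·u·v, -5·u^2 - 4·v - 2], [2·u·v - v^2 - v, u^2 - 2·u·v - u + 4·v]].
At the point, J = [[2.5000, -5.2500], [-1.2500, 3.2500]] (det J = 1.5625).
Solving J·Δ = −F gives Δ = (7.3000, 2.5000).

(7.3000, 2.5000)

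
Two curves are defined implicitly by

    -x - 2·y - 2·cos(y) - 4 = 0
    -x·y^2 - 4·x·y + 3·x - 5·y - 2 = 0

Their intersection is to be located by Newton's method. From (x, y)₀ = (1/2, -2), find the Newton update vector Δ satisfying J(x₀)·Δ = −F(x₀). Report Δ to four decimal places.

(-1.3316, 0.4357)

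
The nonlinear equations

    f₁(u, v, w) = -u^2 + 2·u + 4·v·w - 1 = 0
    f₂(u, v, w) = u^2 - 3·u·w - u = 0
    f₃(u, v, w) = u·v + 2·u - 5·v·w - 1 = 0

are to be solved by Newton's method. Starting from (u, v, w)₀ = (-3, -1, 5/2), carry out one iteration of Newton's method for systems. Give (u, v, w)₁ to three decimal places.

At (-3, -1, 5/2): F = (-26.000, 34.500, 8.500).
Jacobian J = [[-2·u + 2, 4·w, 4·v], [2·u - 3·w - 1, 0, -3·u], [v + 2, u - 5·w, -5·v]].
At the point, J = [[8.000, 10.000, -4.000], [-14.500, 0.000, 9.000], [1.000, -15.500, 5.000]] (det J = 1032.000).
Solving J·Δ = −F gives Δ = (2.372, 0.698, -0.012).
Then the next iterate is (u, v, w)₁ = (-0.628, -0.302, 2.488).

(-0.628, -0.302, 2.488)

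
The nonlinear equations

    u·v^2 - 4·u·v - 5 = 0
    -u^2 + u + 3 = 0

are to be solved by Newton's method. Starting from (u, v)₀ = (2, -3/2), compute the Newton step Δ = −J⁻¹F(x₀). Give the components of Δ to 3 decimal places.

(0.333, 1.018)

At (2, -3/2): F = (11.500, 1.000).
Jacobian J = [[v^2 - 4·v, 2·u·v - 4·u], [-2·u + 1, 0]].
At the point, J = [[8.250, -14.000], [-3.000, 0.000]] (det J = -42.000).
Solving J·Δ = −F gives Δ = (0.333, 1.018).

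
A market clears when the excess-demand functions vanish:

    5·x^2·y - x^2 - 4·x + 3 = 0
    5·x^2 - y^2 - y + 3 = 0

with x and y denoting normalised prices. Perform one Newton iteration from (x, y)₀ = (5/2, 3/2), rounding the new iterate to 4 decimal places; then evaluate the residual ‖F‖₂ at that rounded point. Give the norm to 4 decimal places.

At (5/2, 3/2): F = (33.6250, 30.5000).
Jacobian J = [[10·x·y - 2·x - 4, 5·x^2], [10·x, -2·y - 1]].
At the point, J = [[28.5000, 31.2500], [25.0000, -4.0000]] (det J = -895.2500).
Solving J·Δ = −F gives Δ = (-1.2149, 0.0320).
Then the next iterate is (x, y)₁ = (1.2851, 1.5320).
Re-evaluating at (1.2851, 1.5320): F = (8.858470, 7.378386), so ‖F‖₂ = 11.5288.

11.5288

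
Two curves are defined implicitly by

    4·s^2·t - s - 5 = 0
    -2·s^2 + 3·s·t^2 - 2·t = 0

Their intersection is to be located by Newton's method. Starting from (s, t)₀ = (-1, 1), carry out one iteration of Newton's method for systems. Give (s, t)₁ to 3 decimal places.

(-1.636, -0.432)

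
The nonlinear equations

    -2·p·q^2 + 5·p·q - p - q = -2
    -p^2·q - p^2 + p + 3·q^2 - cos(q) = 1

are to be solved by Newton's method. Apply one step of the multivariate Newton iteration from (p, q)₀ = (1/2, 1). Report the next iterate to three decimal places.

At (1/2, 1): F = (2.000, 1.45970).
Jacobian J = [[-2·q^2 + 5·q - 1, -4·p·q + 5·p - 1], [-2·p·q - 2·p + 1, -p^2 + 6·q + sin(q)]].
At the point, J = [[2.000, -0.500], [-1.000, 6.59147]] (det J = 12.68294).
Solving J·Δ = −F gives Δ = (-1.097, -0.388).
Then the next iterate is (p, q)₁ = (-0.597, 0.612).

(-0.597, 0.612)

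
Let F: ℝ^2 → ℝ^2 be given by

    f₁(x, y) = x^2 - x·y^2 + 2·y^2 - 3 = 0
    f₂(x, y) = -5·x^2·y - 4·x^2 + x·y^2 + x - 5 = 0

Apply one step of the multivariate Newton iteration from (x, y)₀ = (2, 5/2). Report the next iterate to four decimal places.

(2.4444, -5.7611)

At (2, 5/2): F = (1.0000, -56.5000).
Jacobian J = [[2·x - y^2, -2·x·y + 4·y], [-10·x·y - 8·x + y^2 + 1, -5·x^2 + 2·x·y]].
At the point, J = [[-2.2500, 0.0000], [-58.7500, -10.0000]] (det J = 22.5000).
Solving J·Δ = −F gives Δ = (0.4444, -8.2611).
Then the next iterate is (x, y)₁ = (2.4444, -5.7611).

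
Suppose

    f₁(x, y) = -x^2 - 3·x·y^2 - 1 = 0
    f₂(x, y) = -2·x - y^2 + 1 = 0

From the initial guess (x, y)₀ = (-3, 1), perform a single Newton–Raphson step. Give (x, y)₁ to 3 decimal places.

At (-3, 1): F = (-1.000, 6.000).
Jacobian J = [[-2·x - 3·y^2, -6·x·y], [-2, -2·y]].
At the point, J = [[3.000, 18.000], [-2.000, -2.000]] (det J = 30.000).
Solving J·Δ = −F gives Δ = (3.533, -0.533).
Then the next iterate is (x, y)₁ = (0.533, 0.467).

(0.533, 0.467)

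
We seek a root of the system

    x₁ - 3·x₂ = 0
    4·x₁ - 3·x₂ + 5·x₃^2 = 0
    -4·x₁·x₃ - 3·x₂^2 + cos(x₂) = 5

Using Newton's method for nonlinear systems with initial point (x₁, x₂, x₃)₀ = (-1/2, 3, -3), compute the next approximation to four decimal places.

At (-1/2, 3, -3): F = (-9.5000, 34.0000, -38.989992).
Jacobian J = [[1, -3, 0], [4, -3, 10·x₃], [-4·x₃, -6·x₂ - sin(x₂), -4·x₁]].
At the point, J = [[1.0000, -3.0000, 0.0000], [4.0000, -3.0000, -30.0000], [12.0000, -18.141120, 2.0000]] (det J = 553.766400).
Solving J·Δ = −F gives Δ = (-3.4710, -4.3237, 1.1029).
Then the next iterate is (x₁, x₂, x₃)₁ = (-3.9710, -1.3237, -1.8971).

(-3.9710, -1.3237, -1.8971)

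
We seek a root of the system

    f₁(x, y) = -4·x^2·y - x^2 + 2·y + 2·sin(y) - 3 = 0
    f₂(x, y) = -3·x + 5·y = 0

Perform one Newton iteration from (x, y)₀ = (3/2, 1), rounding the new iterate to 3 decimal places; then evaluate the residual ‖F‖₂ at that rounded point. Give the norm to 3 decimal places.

3.816

At (3/2, 1): F = (-10.56706, 0.500).
Jacobian J = [[-8·x·y - 2·x, -4·x^2 + 2·cos(y) + 2], [-3, 5]].
At the point, J = [[-15.000, -5.91940], [-3.000, 5.000]] (det J = -92.75819).
Solving J·Δ = −F gives Δ = (-0.538, -0.423).
Then the next iterate is (x, y)₁ = (0.962, 0.577).
Re-evaluating at (0.962, 0.577): F = (-3.81634, -0.001), so ‖F‖₂ = 3.816.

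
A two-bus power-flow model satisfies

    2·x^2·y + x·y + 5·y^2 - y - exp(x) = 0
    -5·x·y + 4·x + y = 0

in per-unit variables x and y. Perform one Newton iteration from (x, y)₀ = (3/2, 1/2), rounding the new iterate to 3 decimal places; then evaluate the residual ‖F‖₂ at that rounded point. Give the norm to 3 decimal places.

2.474

At (3/2, 1/2): F = (-0.73169, 2.750).
Jacobian J = [[4·x·y + y - exp(x), 2·x^2 + x + 10·y - 1], [-5·y + 4, -5·x + 1]].
At the point, J = [[-0.98169, 10.000], [1.500, -6.500]] (det J = -8.61902).
Solving J·Δ = −F gives Δ = (-2.639, -0.186).
Then the next iterate is (x, y)₁ = (-1.139, 0.314).
Re-evaluating at (-1.139, 0.314): F = (0.31591, -2.45377), so ‖F‖₂ = 2.474.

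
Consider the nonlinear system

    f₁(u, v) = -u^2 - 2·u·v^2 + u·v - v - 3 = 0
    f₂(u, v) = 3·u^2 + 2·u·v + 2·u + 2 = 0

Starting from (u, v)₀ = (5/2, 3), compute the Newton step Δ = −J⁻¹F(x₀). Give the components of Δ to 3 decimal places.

(-1.643, -0.593)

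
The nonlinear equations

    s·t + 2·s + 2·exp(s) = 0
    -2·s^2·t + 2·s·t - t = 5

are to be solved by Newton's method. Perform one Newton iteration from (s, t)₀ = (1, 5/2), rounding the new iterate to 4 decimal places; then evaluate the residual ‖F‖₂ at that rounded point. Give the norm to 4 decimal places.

4.8206

At (1, 5/2): F = (9.936564, -7.5000).
Jacobian J = [[t + 2·exp(s) + 2, s], [-4·s·t + 2·t, -2·s^2 + 2·s - 1]].
At the point, J = [[9.936564, 1.0000], [-5.0000, -1.0000]] (det J = -4.936564).
Solving J·Δ = −F gives Δ = (-0.4936, -5.0321).
Then the next iterate is (s, t)₁ = (0.5064, -2.5321).
Re-evaluating at (0.5064, -2.5321): F = (3.049158, -3.733743), so ‖F‖₂ = 4.8206.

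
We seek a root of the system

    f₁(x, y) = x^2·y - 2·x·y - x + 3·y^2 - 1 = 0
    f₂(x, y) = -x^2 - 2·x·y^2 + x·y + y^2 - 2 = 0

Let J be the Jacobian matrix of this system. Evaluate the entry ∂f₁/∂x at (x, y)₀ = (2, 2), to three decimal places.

∂f₁/∂x = 2·x·y - 2·y - 1.
At (2, 2) this is 3.000.

3.000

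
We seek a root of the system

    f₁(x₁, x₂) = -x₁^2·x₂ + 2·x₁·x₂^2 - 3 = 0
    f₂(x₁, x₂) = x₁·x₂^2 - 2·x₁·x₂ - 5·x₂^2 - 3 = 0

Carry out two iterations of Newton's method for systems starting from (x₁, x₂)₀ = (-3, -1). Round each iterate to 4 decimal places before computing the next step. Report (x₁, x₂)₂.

At (-3, -1): F = (0.0000, -17.0000).
Jacobian J = [[-2·x₁·x₂ + 2·x₂^2, -x₁^2 + 4·x₁·x₂], [x₂^2 - 2·x₂, 2·x₁·x₂ - 2·x₁ - 10·x₂]].
At the point, J = [[-4.0000, 3.0000], [3.0000, 22.0000]] (det J = -97.0000).
Solving J·Δ = −F gives Δ = (0.5258, 0.7010).
Then the next iterate is (x₁, x₂)₁ = (-2.4742, -0.2990).
Round to (-2.4742, -0.2990) and repeat: F = (-1.612014, -5.147773), J = [[-1.300770, -3.162522], [0.687401, 9.417972]].
Δ = (-3.1222, 0.7745), so (x₁, x₂)₂ = (-5.5964, 0.4755).

(-5.5964, 0.4755)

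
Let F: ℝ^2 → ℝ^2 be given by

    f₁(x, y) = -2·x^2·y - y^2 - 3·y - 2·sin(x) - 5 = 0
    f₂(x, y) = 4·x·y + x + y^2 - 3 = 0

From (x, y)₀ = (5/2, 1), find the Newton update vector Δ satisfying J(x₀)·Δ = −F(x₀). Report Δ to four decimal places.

(-6.6764, 1.9068)

At (5/2, 1): F = (-22.696944, 10.5000).
Jacobian J = [[-4·x·y - 2·cos(x), -2·x^2 - 2·y - 3], [4·y + 1, 4·x + 2·y]].
At the point, J = [[-8.397713, -17.5000], [5.0000, 12.0000]] (det J = -13.272553).
Solving J·Δ = −F gives Δ = (-6.6764, 1.9068).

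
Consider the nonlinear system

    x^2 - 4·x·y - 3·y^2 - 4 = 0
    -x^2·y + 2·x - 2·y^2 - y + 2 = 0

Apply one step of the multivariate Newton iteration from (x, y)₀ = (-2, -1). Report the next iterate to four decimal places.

(-1.8929, -0.2143)

At (-2, -1): F = (-11.0000, 1.0000).
Jacobian J = [[2·x - 4·y, -4·x - 6·y], [-2·x·y + 2, -x^2 - 4·y - 1]].
At the point, J = [[0.0000, 14.0000], [-2.0000, -1.0000]] (det J = 28.0000).
Solving J·Δ = −F gives Δ = (0.1071, 0.7857).
Then the next iterate is (x, y)₁ = (-1.8929, -0.2143).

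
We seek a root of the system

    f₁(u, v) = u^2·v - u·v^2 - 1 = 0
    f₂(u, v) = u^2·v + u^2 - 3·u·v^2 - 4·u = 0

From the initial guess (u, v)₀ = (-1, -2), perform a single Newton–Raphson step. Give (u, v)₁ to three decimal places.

(-0.190, -1.667)

At (-1, -2): F = (1.000, 15.000).
Jacobian J = [[2·u·v - v^2, u^2 - 2·u·v], [2·u·v + 2·u - 3·v^2 - 4, u^2 - 6·u·v]].
At the point, J = [[0.000, -3.000], [-14.000, -11.000]] (det J = -42.000).
Solving J·Δ = −F gives Δ = (0.810, 0.333).
Then the next iterate is (u, v)₁ = (-0.190, -1.667).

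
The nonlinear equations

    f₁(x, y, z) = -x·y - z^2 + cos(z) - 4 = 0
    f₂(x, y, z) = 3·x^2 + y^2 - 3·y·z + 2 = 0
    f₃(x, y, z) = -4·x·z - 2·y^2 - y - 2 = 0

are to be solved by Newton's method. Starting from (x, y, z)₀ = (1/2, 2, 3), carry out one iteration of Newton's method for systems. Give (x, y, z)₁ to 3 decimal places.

At (1/2, 2, 3): F = (-14.98999, -11.250, -18.000).
Jacobian J = [[-y, -x, -2·z - sin(z)], [6·x, 2·y - 3·z, -3·y], [-4·z, -4·y - 1, -4·x]].
At the point, J = [[-2.000, -0.500, -6.14112], [3.000, -5.000, -6.000], [-12.000, -9.000, -2.000]] (det J = 583.27744).
Solving J·Δ = −F gives Δ = (-0.939, -0.279, -2.112).
Then the next iterate is (x, y, z)₁ = (-0.439, 1.721, 0.888).

(-0.439, 1.721, 0.888)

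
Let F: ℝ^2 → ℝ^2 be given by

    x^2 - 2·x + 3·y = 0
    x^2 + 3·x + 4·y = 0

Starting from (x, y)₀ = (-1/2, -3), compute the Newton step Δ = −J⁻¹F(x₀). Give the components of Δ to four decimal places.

At (-1/2, -3): F = (-7.7500, -13.2500).
Jacobian J = [[2·x - 2, 3], [2·x + 3, 4]].
At the point, J = [[-3.0000, 3.0000], [2.0000, 4.0000]] (det J = -18.0000).
Solving J·Δ = −F gives Δ = (0.4861, 3.0694).

(0.4861, 3.0694)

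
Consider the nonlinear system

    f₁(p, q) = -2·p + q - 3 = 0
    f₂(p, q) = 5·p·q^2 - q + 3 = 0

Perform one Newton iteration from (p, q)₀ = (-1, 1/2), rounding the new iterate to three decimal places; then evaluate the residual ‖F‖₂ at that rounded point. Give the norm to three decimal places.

0.316

At (-1, 1/2): F = (-0.500, 1.250).
Jacobian J = [[-2, 1], [5·q^2, 10·p·q - 1]].
At the point, J = [[-2.000, 1.000], [1.250, -6.000]] (det J = 10.750).
Solving J·Δ = −F gives Δ = (-0.163, 0.174).
Then the next iterate is (p, q)₁ = (-1.163, 0.674).
Re-evaluating at (-1.163, 0.674): F = (0.000, -0.31561), so ‖F‖₂ = 0.316.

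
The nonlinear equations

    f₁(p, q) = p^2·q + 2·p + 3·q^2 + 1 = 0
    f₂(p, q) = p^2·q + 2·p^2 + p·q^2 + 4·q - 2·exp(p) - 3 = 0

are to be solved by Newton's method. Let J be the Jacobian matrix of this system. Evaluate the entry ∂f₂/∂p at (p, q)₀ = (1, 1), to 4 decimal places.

∂f₂/∂p = 2·p·q + 4·p + q^2 - 2·exp(p).
At (1, 1) this is 1.5634.

1.5634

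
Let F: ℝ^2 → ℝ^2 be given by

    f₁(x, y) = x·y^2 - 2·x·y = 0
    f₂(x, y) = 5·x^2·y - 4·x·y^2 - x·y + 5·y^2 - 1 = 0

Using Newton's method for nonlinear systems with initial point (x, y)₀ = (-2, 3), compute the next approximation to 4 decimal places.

At (-2, 3): F = (-6.0000, 182.0000).
Jacobian J = [[y^2 - 2·y, 2·x·y - 2·x], [10·x·y - 4·y^2 - y, 5·x^2 - 8·x·y - x + 10·y]].
At the point, J = [[3.0000, -8.0000], [-99.0000, 100.0000]] (det J = -492.0000).
Solving J·Δ = −F gives Δ = (1.7398, -0.0976).
Then the next iterate is (x, y)₁ = (-0.2602, 2.9024).

(-0.2602, 2.9024)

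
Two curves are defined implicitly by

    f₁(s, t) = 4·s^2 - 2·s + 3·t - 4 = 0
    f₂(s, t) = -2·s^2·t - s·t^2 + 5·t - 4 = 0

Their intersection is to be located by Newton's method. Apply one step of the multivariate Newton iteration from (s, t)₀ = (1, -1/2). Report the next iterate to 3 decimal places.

(0.827, 1.013)

At (1, -1/2): F = (-3.500, -5.750).
Jacobian J = [[8·s - 2, 3], [-4·s·t - t^2, -2·s^2 - 2·s·t + 5]].
At the point, J = [[6.000, 3.000], [1.750, 4.000]] (det J = 18.750).
Solving J·Δ = −F gives Δ = (-0.173, 1.513).
Then the next iterate is (s, t)₁ = (0.827, 1.013).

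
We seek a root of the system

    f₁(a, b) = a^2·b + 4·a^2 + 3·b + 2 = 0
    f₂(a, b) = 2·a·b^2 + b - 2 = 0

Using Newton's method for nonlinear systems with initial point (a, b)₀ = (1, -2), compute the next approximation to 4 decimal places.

(0.9667, -1.4667)

At (1, -2): F = (-2.0000, 4.0000).
Jacobian J = [[2·a·b + 8·a, a^2 + 3], [2·b^2, 4·a·b + 1]].
At the point, J = [[4.0000, 4.0000], [8.0000, -7.0000]] (det J = -60.0000).
Solving J·Δ = −F gives Δ = (-0.0333, 0.5333).
Then the next iterate is (a, b)₁ = (0.9667, -1.4667).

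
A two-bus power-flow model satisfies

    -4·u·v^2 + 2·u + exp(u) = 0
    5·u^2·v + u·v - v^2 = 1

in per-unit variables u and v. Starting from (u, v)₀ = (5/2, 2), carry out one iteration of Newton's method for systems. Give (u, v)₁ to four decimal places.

(1.6011, 1.4704)

At (5/2, 2): F = (-22.817506, 62.5000).
Jacobian J = [[-4·v^2 + exp(u) + 2, -8·u·v], [10·u·v + v, 5·u^2 + u - 2·v]].
At the point, J = [[-1.817506, -40.0000], [52.0000, 29.7500]] (det J = 2025.929195).
Solving J·Δ = −F gives Δ = (-0.8989, -0.5296).
Then the next iterate is (u, v)₁ = (1.6011, 1.4704).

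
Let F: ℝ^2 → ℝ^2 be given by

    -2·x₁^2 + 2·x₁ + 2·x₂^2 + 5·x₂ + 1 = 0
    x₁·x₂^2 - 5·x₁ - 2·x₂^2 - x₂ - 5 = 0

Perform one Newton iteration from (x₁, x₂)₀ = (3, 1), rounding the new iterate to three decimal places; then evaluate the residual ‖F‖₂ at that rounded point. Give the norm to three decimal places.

At (3, 1): F = (-4.000, -20.000).
Jacobian J = [[-4·x₁ + 2, 4·x₂ + 5], [x₂^2 - 5, 2·x₁·x₂ - 4·x₂ - 1]].
At the point, J = [[-10.000, 9.000], [-4.000, 1.000]] (det J = 26.000).
Solving J·Δ = −F gives Δ = (-6.769, -7.077).
Then the next iterate is (x₁, x₂)₁ = (-3.769, -6.077).
Re-evaluating at (-3.769, -6.077): F = (8.52614, -193.12676), so ‖F‖₂ = 193.315.

193.315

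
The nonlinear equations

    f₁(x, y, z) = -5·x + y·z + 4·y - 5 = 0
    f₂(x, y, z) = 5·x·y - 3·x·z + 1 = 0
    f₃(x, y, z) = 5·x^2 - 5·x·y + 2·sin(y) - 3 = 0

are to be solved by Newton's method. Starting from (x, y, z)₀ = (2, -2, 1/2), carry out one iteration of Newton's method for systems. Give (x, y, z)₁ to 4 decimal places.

(8.2379, 18.5236, 19.0834)

At (2, -2, 1/2): F = (-24.0000, -22.0000, 35.181405).
Jacobian J = [[-5, z + 4, y], [5·y - 3·z, 5·x, -3·x], [10·x - 5·y, -5·x + 2·cos(y), 0]].
At the point, J = [[-5.0000, 4.5000, -2.0000], [-11.5000, 10.0000, -6.0000], [30.0000, -10.832294, 0.0000]] (det J = -134.173944).
Solving J·Δ = −F gives Δ = (6.2379, 20.5236, 18.5834).
Then the next iterate is (x, y, z)₁ = (8.2379, 18.5236, 19.0834).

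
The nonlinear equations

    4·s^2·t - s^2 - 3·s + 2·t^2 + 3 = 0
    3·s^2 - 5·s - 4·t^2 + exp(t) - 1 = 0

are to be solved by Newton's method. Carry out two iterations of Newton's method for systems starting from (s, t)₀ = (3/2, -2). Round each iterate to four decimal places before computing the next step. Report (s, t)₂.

At (3/2, -2): F = (-13.7500, -17.614665).
Jacobian J = [[8·s·t - 2·s - 3, 4·s^2 + 4·t], [6·s - 5, -8·t + exp(t)]].
At the point, J = [[-30.0000, 1.0000], [4.0000, 16.135335]] (det J = -488.060058).
Solving J·Δ = −F gives Δ = (-0.4185, 1.1954).
Then the next iterate is (s, t)₁ = (1.0815, -0.8046).
Round to (1.0815, -0.8046) and repeat: F = (-3.883757, -5.040831), J = [[-12.124399, 1.460169], [1.4890, 6.884067]].
Δ = (-0.2262, 0.7812), so (s, t)₂ = (0.8553, -0.0234).

(0.8553, -0.0234)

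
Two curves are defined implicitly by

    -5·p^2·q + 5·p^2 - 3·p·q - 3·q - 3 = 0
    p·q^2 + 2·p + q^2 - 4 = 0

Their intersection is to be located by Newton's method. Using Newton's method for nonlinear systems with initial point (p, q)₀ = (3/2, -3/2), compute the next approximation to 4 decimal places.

(0.7092, -1.3315)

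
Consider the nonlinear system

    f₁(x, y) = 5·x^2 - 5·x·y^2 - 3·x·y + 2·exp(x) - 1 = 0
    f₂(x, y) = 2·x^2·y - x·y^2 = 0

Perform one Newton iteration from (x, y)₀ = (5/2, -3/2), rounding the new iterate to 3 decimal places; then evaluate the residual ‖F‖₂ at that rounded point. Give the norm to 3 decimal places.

13.818

At (5/2, -3/2): F = (37.73999, -24.375).
Jacobian J = [[10·x - 5·y^2 - 3·y + 2·exp(x), -10·x·y - 3·x], [4·x·y - y^2, 2·x^2 - 2·x·y]].
At the point, J = [[42.61499, 30.000], [-17.250, 20.000]] (det J = 1369.79976).
Solving J·Δ = −F gives Δ = (-1.085, 0.283).
Then the next iterate is (x, y)₁ = (1.415, -1.217).
Re-evaluating at (1.415, -1.217): F = (11.93156, -6.96916), so ‖F‖₂ = 13.818.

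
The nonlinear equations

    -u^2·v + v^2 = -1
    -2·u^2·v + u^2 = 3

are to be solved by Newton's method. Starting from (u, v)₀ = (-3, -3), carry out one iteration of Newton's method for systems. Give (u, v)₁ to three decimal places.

(-2.235, -1.451)

At (-3, -3): F = (37.000, 60.000).
Jacobian J = [[-2·u·v, -u^2 + 2·v], [-4·u·v + 2·u, -2·u^2]].
At the point, J = [[-18.000, -15.000], [-42.000, -18.000]] (det J = -306.000).
Solving J·Δ = −F gives Δ = (0.765, 1.549).
Then the next iterate is (u, v)₁ = (-2.235, -1.451).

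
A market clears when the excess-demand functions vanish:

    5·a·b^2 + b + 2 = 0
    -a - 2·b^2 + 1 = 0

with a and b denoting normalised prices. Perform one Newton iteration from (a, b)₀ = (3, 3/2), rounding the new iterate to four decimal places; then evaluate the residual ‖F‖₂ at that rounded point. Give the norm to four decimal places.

6.2135

At (3, 3/2): F = (37.2500, -6.5000).
Jacobian J = [[5·b^2, 10·a·b + 1], [-1, -4·b]].
At the point, J = [[11.2500, 46.0000], [-1.0000, -6.0000]] (det J = -21.5000).
Solving J·Δ = −F gives Δ = (3.5116, -1.6686).
Then the next iterate is (a, b)₁ = (6.5116, -0.1686).
Re-evaluating at (6.5116, -0.1686): F = (2.756892, -5.568452), so ‖F‖₂ = 6.2135.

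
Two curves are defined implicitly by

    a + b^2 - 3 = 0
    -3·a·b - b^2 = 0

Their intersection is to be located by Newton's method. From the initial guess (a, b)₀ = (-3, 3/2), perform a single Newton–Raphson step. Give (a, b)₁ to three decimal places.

(-0.115, 1.788)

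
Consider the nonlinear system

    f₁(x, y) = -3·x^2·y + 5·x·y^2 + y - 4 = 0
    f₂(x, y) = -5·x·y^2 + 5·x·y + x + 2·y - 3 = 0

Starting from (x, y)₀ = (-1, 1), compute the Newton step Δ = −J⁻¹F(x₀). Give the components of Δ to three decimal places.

At (-1, 1): F = (-11.000, -2.000).
Jacobian J = [[-6·x·y + 5·y^2, -3·x^2 + 10·x·y + 1], [-5·y^2 + 5·y + 1, -10·x·y + 5·x + 2]].
At the point, J = [[11.000, -12.000], [1.000, 7.000]] (det J = 89.000).
Solving J·Δ = −F gives Δ = (1.135, 0.124).

(1.135, 0.124)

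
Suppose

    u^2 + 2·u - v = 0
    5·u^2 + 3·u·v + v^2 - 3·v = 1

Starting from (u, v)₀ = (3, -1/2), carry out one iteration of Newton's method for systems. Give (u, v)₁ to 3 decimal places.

(1.266, 1.131)

At (3, -1/2): F = (15.500, 41.250).
Jacobian J = [[2·u + 2, -1], [10·u + 3·v, 3·u + 2·v - 3]].
At the point, J = [[8.000, -1.000], [28.500, 5.000]] (det J = 68.500).
Solving J·Δ = −F gives Δ = (-1.734, 1.631).
Then the next iterate is (u, v)₁ = (1.266, 1.131).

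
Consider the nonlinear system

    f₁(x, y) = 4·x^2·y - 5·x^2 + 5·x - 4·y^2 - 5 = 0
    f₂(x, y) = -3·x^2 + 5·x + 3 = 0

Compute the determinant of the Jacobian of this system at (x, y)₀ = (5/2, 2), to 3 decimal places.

90.000

J = [[8·x·y - 10·x + 5, 4·x^2 - 8·y], [-6·x + 5, 0]].
At the point, J = [[20.000, 9.000], [-10.000, 0.000]].
det J = 90.000.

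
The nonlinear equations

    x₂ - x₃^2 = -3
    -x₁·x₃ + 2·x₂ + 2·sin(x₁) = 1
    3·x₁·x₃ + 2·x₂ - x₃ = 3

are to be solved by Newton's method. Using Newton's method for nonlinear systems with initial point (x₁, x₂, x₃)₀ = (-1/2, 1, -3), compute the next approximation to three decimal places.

(-0.118, 0.596, -2.099)

At (-1/2, 1, -3): F = (-5.000, -1.45885, 6.500).
Jacobian J = [[0, 1, -2·x₃], [-x₃ + 2·cos(x₁), 2, -x₁], [3·x₃, 2, 3·x₁ - 1]].
At the point, J = [[0.000, 1.000, 6.000], [4.75517, 2.000, 0.500], [-9.000, 2.000, -2.500]] (det J = 172.44989).
Solving J·Δ = −F gives Δ = (0.382, -0.404, 0.901).
Then the next iterate is (x₁, x₂, x₃)₁ = (-0.118, 0.596, -2.099).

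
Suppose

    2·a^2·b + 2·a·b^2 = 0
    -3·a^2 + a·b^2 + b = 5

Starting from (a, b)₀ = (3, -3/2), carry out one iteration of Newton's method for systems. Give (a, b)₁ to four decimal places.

At (3, -3/2): F = (-13.5000, -26.7500).
Jacobian J = [[4·a·b + 2·b^2, 2·a^2 + 4·a·b], [-6·a + b^2, 2·a·b + 1]].
At the point, J = [[-13.5000, 0.0000], [-15.7500, -8.0000]] (det J = 108.0000).
Solving J·Δ = −F gives Δ = (-1.0000, -1.3750).
Then the next iterate is (a, b)₁ = (2.0000, -2.8750).

(2.0000, -2.8750)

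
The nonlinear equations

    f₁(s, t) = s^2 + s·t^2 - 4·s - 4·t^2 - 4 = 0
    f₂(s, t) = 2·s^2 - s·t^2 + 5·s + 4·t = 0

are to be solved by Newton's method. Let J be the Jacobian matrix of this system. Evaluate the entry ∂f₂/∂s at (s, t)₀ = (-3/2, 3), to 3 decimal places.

-10.000

∂f₂/∂s = 4·s - t^2 + 5.
At (-3/2, 3) this is -10.000.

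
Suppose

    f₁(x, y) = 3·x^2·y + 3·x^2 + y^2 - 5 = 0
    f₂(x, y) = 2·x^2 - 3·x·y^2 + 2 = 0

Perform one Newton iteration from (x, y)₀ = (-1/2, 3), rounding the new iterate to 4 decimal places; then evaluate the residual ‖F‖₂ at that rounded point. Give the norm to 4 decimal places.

At (-1/2, 3): F = (7.0000, 16.0000).
Jacobian J = [[6·x·y + 6·x, 3·x^2 + 2·y], [4·x - 3·y^2, -6·x·y]].
At the point, J = [[-12.0000, 6.7500], [-29.0000, 9.0000]] (det J = 87.7500).
Solving J·Δ = −F gives Δ = (0.5128, -0.1254).
Then the next iterate is (x, y)₁ = (0.0128, 2.8746).
Re-evaluating at (0.0128, 2.8746): F = (3.265230, 1.683016), so ‖F‖₂ = 3.6735.

3.6735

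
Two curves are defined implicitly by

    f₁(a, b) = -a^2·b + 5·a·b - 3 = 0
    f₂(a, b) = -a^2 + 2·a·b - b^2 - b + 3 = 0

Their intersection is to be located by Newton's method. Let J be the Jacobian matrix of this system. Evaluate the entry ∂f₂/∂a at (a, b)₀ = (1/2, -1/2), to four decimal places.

∂f₂/∂a = -2·a + 2·b.
At (1/2, -1/2) this is -2.0000.

-2.0000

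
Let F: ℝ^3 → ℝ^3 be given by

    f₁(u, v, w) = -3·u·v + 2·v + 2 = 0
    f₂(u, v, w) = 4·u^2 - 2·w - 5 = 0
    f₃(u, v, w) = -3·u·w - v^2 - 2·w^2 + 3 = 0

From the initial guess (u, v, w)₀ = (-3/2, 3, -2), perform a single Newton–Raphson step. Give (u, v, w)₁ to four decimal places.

At (-3/2, 3, -2): F = (21.5000, 8.0000, -23.0000).
Jacobian J = [[-3·v, -3·u + 2, 0], [8·u, 0, -2], [-3·w, -2·v, -3·u - 4·w]].
At the point, J = [[-9.0000, 6.5000, 0.0000], [-12.0000, 0.0000, -2.0000], [6.0000, -6.0000, 12.5000]] (det J = 1005.0000).
Solving J·Δ = −F gives Δ = (0.6060, -2.4687, 0.3642).
Then the next iterate is (u, v, w)₁ = (-0.8940, 0.5313, -1.6358).

(-0.8940, 0.5313, -1.6358)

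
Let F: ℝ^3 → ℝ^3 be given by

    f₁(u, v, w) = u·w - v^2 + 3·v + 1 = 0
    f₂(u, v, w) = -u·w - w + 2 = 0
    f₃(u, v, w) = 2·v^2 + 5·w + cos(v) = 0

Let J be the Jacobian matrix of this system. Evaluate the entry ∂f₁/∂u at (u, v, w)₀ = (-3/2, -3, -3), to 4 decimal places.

-3.0000

∂f₁/∂u = w.
At (-3/2, -3, -3) this is -3.0000.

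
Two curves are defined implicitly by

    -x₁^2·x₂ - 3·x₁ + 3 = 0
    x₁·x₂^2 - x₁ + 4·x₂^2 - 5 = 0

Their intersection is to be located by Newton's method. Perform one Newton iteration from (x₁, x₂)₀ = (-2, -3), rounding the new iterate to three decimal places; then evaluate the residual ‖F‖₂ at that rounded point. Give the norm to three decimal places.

At (-2, -3): F = (21.000, 15.000).
Jacobian J = [[-2·x₁·x₂ - 3, -x₁^2], [x₂^2 - 1, 2·x₁·x₂ + 8·x₂]].
At the point, J = [[-15.000, -4.000], [8.000, -12.000]] (det J = 212.000).
Solving J·Δ = −F gives Δ = (0.906, 1.854).
Then the next iterate is (x₁, x₂)₁ = (-1.094, -1.146).
Re-evaluating at (-1.094, -1.146): F = (7.65357, -0.08950), so ‖F‖₂ = 7.654.

7.654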